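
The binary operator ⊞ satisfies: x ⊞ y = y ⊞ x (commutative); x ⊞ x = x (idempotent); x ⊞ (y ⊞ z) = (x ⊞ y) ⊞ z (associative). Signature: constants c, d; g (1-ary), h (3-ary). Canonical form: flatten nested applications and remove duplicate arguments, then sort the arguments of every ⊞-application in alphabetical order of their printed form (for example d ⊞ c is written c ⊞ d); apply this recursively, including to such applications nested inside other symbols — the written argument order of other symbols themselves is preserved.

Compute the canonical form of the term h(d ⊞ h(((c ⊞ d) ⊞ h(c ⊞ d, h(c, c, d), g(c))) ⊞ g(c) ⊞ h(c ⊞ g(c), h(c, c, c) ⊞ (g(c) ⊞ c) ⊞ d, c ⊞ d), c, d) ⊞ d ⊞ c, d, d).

Answer: h(c ⊞ d ⊞ h(c ⊞ d ⊞ g(c) ⊞ h(c ⊞ d, h(c, c, d), g(c)) ⊞ h(c ⊞ g(c), c ⊞ d ⊞ g(c) ⊞ h(c, c, c), c ⊞ d), c, d), d, d)

Derivation:
Descend into:  d ⊞ h(((c ⊞ d) ⊞ h(c ⊞ d, h(c, c, d), g(c))) ⊞ g(c) ⊞ h(c ⊞ g(c), h(c, c, c) ⊞ (g(c) ⊞ c) ⊞ d, c ⊞ d), c, d) ⊞ d ⊞ c
Simplify inside:  h(((c ⊞ d) ⊞ h(c ⊞ d, h(c, c, d), g(c))) ⊞ g(c) ⊞ h(c ⊞ g(c), h(c, c, c) ⊞ (g(c) ⊞ c) ⊞ d, c ⊞ d), c, d)  →  h(c ⊞ d ⊞ g(c) ⊞ h(c ⊞ d, h(c, c, d), g(c)) ⊞ h(c ⊞ g(c), c ⊞ d ⊞ g(c) ⊞ h(c, c, c), c ⊞ d), c, d)
Drop duplicates:  drop duplicate d
Order the arguments:  c ⊞ d ⊞ h(c ⊞ d ⊞ g(c) ⊞ h(c ⊞ d, h(c, c, d), g(c)) ⊞ h(c ⊞ g(c), c ⊞ d ⊞ g(c) ⊞ h(c, c, c), c ⊞ d), c, d)
Reassemble:  h(c ⊞ d ⊞ h(c ⊞ d ⊞ g(c) ⊞ h(c ⊞ d, h(c, c, d), g(c)) ⊞ h(c ⊞ g(c), c ⊞ d ⊞ g(c) ⊞ h(c, c, c), c ⊞ d), c, d), d, d)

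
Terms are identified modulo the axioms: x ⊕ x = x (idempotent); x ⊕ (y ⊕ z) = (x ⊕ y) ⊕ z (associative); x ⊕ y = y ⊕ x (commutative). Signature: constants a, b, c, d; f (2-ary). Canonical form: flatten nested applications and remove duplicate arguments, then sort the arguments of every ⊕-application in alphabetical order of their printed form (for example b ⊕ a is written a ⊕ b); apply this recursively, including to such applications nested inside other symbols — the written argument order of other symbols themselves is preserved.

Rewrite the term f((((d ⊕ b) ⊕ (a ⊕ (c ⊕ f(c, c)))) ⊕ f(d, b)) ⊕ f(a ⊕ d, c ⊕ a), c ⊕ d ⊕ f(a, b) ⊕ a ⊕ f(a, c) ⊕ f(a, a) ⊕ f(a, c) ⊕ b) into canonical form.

Work inside:  (((d ⊕ b) ⊕ (a ⊕ (c ⊕ f(c, c)))) ⊕ f(d, b)) ⊕ f(a ⊕ d, c ⊕ a)
Flatten:  d ⊕ b ⊕ a ⊕ c ⊕ f(c, c) ⊕ f(d, b) ⊕ f(a ⊕ d, c ⊕ a)
Canonicalize subterm:  f(a ⊕ d, c ⊕ a)  →  f(a ⊕ d, a ⊕ c)
Order the arguments:  a ⊕ b ⊕ c ⊕ d ⊕ f(a ⊕ d, a ⊕ c) ⊕ f(c, c) ⊕ f(d, b)
Reassemble:  f(a ⊕ b ⊕ c ⊕ d ⊕ f(a ⊕ d, a ⊕ c) ⊕ f(c, c) ⊕ f(d, b), a ⊕ b ⊕ c ⊕ d ⊕ f(a, a) ⊕ f(a, b) ⊕ f(a, c))

Answer: f(a ⊕ b ⊕ c ⊕ d ⊕ f(a ⊕ d, a ⊕ c) ⊕ f(c, c) ⊕ f(d, b), a ⊕ b ⊕ c ⊕ d ⊕ f(a, a) ⊕ f(a, b) ⊕ f(a, c))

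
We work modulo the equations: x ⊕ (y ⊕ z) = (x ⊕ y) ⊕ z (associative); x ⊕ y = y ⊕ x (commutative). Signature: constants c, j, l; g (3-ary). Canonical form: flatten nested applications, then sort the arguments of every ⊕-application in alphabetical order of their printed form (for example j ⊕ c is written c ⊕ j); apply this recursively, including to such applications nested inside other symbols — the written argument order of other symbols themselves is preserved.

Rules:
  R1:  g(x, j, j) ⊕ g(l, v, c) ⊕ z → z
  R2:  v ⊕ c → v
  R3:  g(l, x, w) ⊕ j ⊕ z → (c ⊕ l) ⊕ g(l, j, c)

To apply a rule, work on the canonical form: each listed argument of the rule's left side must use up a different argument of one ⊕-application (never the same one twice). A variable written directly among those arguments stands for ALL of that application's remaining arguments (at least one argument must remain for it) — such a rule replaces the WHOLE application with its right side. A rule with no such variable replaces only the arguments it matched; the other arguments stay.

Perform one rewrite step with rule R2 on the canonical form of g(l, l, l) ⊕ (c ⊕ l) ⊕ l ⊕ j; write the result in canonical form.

Answer: g(l, l, l) ⊕ j ⊕ l ⊕ l

Derivation:
Canonical form:  c ⊕ g(l, l, l) ⊕ j ⊕ l ⊕ l
Apply R2:  consuming c;  v := g(l, l, l) ⊕ j ⊕ l ⊕ l
The extension variable absorbs all remaining arguments, so the whole application is rewritten.
Result:  g(l, l, l) ⊕ j ⊕ l ⊕ l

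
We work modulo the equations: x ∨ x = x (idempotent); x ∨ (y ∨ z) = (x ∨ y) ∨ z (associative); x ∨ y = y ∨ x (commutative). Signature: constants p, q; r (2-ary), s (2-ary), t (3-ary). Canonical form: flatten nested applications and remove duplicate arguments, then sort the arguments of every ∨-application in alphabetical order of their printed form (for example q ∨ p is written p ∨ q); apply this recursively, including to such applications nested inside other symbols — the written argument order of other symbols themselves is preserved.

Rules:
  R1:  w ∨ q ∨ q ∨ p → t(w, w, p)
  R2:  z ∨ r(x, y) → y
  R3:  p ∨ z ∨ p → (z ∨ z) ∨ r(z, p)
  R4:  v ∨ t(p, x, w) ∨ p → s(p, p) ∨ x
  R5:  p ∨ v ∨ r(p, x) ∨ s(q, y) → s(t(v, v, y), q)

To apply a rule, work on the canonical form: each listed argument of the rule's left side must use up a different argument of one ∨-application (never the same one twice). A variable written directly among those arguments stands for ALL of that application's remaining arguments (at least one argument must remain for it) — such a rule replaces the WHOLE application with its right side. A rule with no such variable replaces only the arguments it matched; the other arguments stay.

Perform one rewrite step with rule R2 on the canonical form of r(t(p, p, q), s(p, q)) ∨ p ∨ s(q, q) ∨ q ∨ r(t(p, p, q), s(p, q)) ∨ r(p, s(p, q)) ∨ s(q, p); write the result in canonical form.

Canonical form:  p ∨ q ∨ r(p, s(p, q)) ∨ r(t(p, p, q), s(p, q)) ∨ s(q, p) ∨ s(q, q)
R2 matches:  uses r(p, s(p, q));  x := p, y := s(p, q), z := p ∨ q ∨ r(t(p, p, q), s(p, q)) ∨ s(q, p) ∨ s(q, q)
Every leftover argument binds to the variable; the entire application is replaced.
Giving:  s(p, q)

Answer: s(p, q)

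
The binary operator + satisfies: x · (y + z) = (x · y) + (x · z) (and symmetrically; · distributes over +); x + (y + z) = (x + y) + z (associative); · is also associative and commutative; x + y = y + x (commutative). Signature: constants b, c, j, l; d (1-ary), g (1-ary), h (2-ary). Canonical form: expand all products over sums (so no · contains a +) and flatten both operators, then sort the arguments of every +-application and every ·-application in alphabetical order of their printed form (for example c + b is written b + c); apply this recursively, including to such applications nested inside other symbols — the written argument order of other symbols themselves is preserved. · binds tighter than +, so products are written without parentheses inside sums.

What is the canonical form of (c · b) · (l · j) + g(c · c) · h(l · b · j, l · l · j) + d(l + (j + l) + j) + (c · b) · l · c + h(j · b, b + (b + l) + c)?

Flatten:  b · c · j · l + g(c · c) · h(b · j · l, j · l · l) + d(j + j + l + l) + b · c · c · l + h(b · j, b + b + c + l)
Sort arguments:  b · c · c · l + b · c · j · l + d(j + j + l + l) + g(c · c) · h(b · j · l, j · l · l) + h(b · j, b + b + c + l)

Answer: b · c · c · l + b · c · j · l + d(j + j + l + l) + g(c · c) · h(b · j · l, j · l · l) + h(b · j, b + b + c + l)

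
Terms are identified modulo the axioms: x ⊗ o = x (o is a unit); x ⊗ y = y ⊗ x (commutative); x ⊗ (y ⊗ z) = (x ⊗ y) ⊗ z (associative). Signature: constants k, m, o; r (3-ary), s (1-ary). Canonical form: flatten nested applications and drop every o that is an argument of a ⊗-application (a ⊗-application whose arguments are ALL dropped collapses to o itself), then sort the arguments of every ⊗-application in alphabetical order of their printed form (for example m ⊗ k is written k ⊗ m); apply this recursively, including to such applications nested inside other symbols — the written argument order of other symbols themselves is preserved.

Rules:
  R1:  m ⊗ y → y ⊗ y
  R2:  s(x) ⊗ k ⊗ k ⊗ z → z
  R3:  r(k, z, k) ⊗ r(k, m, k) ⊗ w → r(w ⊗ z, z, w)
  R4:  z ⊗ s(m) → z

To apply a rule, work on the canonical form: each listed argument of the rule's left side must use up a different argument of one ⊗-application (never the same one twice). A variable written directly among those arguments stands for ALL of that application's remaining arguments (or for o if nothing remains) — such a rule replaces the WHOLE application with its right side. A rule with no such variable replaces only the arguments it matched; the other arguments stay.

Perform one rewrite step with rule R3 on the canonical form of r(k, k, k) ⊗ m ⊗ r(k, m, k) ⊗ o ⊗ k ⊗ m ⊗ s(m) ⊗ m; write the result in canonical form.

Answer: r(k ⊗ k ⊗ m ⊗ m ⊗ m ⊗ s(m), k, k ⊗ m ⊗ m ⊗ m ⊗ s(m))

Derivation:
Canonical form:  k ⊗ m ⊗ m ⊗ m ⊗ r(k, k, k) ⊗ r(k, m, k) ⊗ s(m)
Apply R3:  consuming r(k, k, k), r(k, m, k);  w := k ⊗ m ⊗ m ⊗ m ⊗ s(m), z := k
Every leftover argument binds to the variable; the entire application is replaced.
New term:  r(k ⊗ k ⊗ m ⊗ m ⊗ m ⊗ s(m), k, k ⊗ m ⊗ m ⊗ m ⊗ s(m))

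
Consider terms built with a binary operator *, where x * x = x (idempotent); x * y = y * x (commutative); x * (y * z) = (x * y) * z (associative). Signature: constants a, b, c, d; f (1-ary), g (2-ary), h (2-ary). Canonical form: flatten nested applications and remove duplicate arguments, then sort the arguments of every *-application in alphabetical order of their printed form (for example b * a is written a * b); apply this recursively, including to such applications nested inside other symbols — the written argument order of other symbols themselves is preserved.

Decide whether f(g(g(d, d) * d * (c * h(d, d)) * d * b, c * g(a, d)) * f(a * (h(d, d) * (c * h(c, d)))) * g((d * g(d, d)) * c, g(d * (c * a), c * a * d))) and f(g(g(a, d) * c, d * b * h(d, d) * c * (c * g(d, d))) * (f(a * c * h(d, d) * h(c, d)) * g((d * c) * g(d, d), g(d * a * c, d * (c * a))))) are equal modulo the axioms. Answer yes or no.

Answer: no — f(f(a * c * h(c, d) * h(d, d)) * g(b * c * d * g(d, d) * h(d, d), c * g(a, d)) * g(c * d * g(d, d), g(a * c * d, a * c * d))) vs f(f(a * c * h(c, d) * h(d, d)) * g(c * d * g(d, d), g(a * c * d, a * c * d)) * g(c * g(a, d), b * c * d * g(d, d) * h(d, d)))

Derivation:
Left:  f(g(g(d, d) * d * (c * h(d, d)) * d * b, c * g(a, d)) * f(a * (h(d, d) * (c * h(c, d)))) * g((d * g(d, d)) * c, g(d * (c * a), c * a * d)))
  Focus inside:  g(g(d, d) * d * (c * h(d, d)) * d * b, c * g(a, d)) * f(a * (h(d, d) * (c * h(c, d)))) * g((d * g(d, d)) * c, g(d * (c * a), c * a * d))
  Canonicalize subterm:  g(g(d, d) * d * (c * h(d, d)) * d * b, c * g(a, d))  →  g(b * c * d * g(d, d) * h(d, d), c * g(a, d))
  Inside:  f(a * (h(d, d) * (c * h(c, d))))  →  f(a * c * h(c, d) * h(d, d))
  Simplify inside:  g((d * g(d, d)) * c, g(d * (c * a), c * a * d))  →  g(c * d * g(d, d), g(a * c * d, a * c * d))
  Sort arguments:  f(a * c * h(c, d) * h(d, d)) * g(b * c * d * g(d, d) * h(d, d), c * g(a, d)) * g(c * d * g(d, d), g(a * c * d, a * c * d))
  Rebuild:  f(f(a * c * h(c, d) * h(d, d)) * g(b * c * d * g(d, d) * h(d, d), c * g(a, d)) * g(c * d * g(d, d), g(a * c * d, a * c * d)))
Right:  f(g(g(a, d) * c, d * b * h(d, d) * c * (c * g(d, d))) * (f(a * c * h(d, d) * h(c, d)) * g((d * c) * g(d, d), g(d * a * c, d * (c * a)))))
  Focus inside:  g(g(a, d) * c, d * b * h(d, d) * c * (c * g(d, d))) * (f(a * c * h(d, d) * h(c, d)) * g((d * c) * g(d, d), g(d * a * c, d * (c * a))))
  Merge nested applications:  g(g(a, d) * c, d * b * h(d, d) * c * (c * g(d, d))) * f(a * c * h(d, d) * h(c, d)) * g((d * c) * g(d, d), g(d * a * c, d * (c * a)))
  Canonicalize subterm:  g(g(a, d) * c, d * b * h(d, d) * c * (c * g(d, d)))  →  g(c * g(a, d), b * c * d * g(d, d) * h(d, d))
  Inside:  f(a * c * h(d, d) * h(c, d))  →  f(a * c * h(c, d) * h(d, d))
  Inside:  g((d * c) * g(d, d), g(d * a * c, d * (c * a)))  →  g(c * d * g(d, d), g(a * c * d, a * c * d))
  Order the arguments:  f(a * c * h(c, d) * h(d, d)) * g(c * d * g(d, d), g(a * c * d, a * c * d)) * g(c * g(a, d), b * c * d * g(d, d) * h(d, d))
  Reassemble:  f(f(a * c * h(c, d) * h(d, d)) * g(c * d * g(d, d), g(a * c * d, a * c * d)) * g(c * g(a, d), b * c * d * g(d, d) * h(d, d)))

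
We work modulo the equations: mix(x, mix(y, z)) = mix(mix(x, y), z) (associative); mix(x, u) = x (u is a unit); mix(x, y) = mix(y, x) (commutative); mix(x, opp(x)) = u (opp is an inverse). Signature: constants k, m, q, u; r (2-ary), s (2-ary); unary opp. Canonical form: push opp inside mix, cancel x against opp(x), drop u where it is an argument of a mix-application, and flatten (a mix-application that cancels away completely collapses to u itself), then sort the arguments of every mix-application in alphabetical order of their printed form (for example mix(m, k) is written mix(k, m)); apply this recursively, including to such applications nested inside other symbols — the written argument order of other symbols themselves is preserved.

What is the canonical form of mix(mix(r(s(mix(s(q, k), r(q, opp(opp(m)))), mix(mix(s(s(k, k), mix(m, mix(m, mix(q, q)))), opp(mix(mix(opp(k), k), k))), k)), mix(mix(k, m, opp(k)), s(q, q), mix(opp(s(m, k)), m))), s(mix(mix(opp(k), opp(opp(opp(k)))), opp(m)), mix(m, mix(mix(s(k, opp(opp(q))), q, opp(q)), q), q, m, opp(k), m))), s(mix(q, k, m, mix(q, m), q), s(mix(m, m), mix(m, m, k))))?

Push opp inside:  distribute opp over mix and collapse double opp
Collect terms:  mix(r(s(mix(r(q, m), s(q, k)), s(s(k, k), mix(m, m, q, q))), mix(m, m, opp(s(m, k)), s(q, q))), s(mix(opp(k), opp(k), opp(m)), mix(m, m, m, opp(k), q, q, s(k, q))), s(mix(k, m, m, q, q, q), s(mix(m, m), mix(k, m, m))))
Order the arguments:  mix(r(s(mix(r(q, m), s(q, k)), s(s(k, k), mix(m, m, q, q))), mix(m, m, opp(s(m, k)), s(q, q))), s(mix(k, m, m, q, q, q), s(mix(m, m), mix(k, m, m))), s(mix(opp(k), opp(k), opp(m)), mix(m, m, m, opp(k), q, q, s(k, q))))

Answer: mix(r(s(mix(r(q, m), s(q, k)), s(s(k, k), mix(m, m, q, q))), mix(m, m, opp(s(m, k)), s(q, q))), s(mix(k, m, m, q, q, q), s(mix(m, m), mix(k, m, m))), s(mix(opp(k), opp(k), opp(m)), mix(m, m, m, opp(k), q, q, s(k, q))))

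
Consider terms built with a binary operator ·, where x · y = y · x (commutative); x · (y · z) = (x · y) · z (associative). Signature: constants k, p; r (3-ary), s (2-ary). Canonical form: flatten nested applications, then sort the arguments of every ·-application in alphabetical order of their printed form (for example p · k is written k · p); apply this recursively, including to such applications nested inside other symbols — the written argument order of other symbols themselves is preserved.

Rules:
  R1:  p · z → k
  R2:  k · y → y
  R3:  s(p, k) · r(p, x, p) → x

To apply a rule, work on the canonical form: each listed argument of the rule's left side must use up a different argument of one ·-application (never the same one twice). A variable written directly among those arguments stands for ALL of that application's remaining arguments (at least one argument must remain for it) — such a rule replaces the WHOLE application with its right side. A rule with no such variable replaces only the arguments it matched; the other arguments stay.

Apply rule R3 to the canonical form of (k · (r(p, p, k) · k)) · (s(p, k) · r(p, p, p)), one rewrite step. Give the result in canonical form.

Canonical form:  k · k · r(p, p, k) · r(p, p, p) · s(p, k)
Apply R3:  consuming r(p, p, p), s(p, k);  x := p
Result:  k · k · p · r(p, p, k)

Answer: k · k · p · r(p, p, k)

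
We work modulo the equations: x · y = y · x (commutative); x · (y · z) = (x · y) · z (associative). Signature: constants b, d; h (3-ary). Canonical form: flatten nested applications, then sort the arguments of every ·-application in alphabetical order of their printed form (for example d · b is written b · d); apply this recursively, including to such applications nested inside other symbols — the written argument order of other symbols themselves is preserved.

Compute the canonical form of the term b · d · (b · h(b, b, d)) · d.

Flatten:  b · d · b · h(b, b, d) · d
Sort:  b · b · d · d · h(b, b, d)

Answer: b · b · d · d · h(b, b, d)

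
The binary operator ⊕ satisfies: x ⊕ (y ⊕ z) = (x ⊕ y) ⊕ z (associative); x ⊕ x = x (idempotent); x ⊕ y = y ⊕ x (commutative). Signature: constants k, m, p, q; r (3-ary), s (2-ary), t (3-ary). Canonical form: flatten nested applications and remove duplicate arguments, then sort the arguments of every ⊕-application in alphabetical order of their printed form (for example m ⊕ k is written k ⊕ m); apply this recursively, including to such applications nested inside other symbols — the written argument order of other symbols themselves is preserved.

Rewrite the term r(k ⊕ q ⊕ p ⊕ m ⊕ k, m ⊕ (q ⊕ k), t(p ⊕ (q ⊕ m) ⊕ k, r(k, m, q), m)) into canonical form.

Answer: r(k ⊕ m ⊕ p ⊕ q, k ⊕ m ⊕ q, t(k ⊕ m ⊕ p ⊕ q, r(k, m, q), m))

Derivation:
Focus inside:  p ⊕ (q ⊕ m) ⊕ k
Merge nested applications:  p ⊕ q ⊕ m ⊕ k
Sort:  k ⊕ m ⊕ p ⊕ q
Reassemble:  r(k ⊕ m ⊕ p ⊕ q, k ⊕ m ⊕ q, t(k ⊕ m ⊕ p ⊕ q, r(k, m, q), m))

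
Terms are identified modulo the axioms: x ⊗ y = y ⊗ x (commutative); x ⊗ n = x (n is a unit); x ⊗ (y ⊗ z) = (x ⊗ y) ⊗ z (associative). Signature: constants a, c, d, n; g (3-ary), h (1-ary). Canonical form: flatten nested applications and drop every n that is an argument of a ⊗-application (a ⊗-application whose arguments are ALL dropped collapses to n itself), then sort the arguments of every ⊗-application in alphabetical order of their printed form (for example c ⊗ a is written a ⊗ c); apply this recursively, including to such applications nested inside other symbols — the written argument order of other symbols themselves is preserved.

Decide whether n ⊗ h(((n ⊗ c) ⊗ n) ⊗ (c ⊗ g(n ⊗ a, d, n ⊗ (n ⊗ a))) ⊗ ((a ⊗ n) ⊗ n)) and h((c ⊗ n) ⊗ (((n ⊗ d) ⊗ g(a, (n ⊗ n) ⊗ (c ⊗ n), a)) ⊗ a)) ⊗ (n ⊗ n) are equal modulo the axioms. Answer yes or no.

Left:  n ⊗ h(((n ⊗ c) ⊗ n) ⊗ (c ⊗ g(n ⊗ a, d, n ⊗ (n ⊗ a))) ⊗ ((a ⊗ n) ⊗ n))
  Canonicalize subterm:  h(((n ⊗ c) ⊗ n) ⊗ (c ⊗ g(n ⊗ a, d, n ⊗ (n ⊗ a))) ⊗ ((a ⊗ n) ⊗ n))  →  h(a ⊗ c ⊗ c ⊗ g(a, d, a))
  Drop the unit:  drop n
  Sort arguments:  h(a ⊗ c ⊗ c ⊗ g(a, d, a))
Right:  h((c ⊗ n) ⊗ (((n ⊗ d) ⊗ g(a, (n ⊗ n) ⊗ (c ⊗ n), a)) ⊗ a)) ⊗ (n ⊗ n)
  Merge nested applications:  h((c ⊗ n) ⊗ (((n ⊗ d) ⊗ g(a, (n ⊗ n) ⊗ (c ⊗ n), a)) ⊗ a)) ⊗ n ⊗ n
  Simplify inside:  h((c ⊗ n) ⊗ (((n ⊗ d) ⊗ g(a, (n ⊗ n) ⊗ (c ⊗ n), a)) ⊗ a))  →  h(a ⊗ c ⊗ d ⊗ g(a, c, a))
  Drop the unit:  drop n (×2)
  Sort:  h(a ⊗ c ⊗ d ⊗ g(a, c, a))

Answer: no — h(a ⊗ c ⊗ c ⊗ g(a, d, a)) vs h(a ⊗ c ⊗ d ⊗ g(a, c, a))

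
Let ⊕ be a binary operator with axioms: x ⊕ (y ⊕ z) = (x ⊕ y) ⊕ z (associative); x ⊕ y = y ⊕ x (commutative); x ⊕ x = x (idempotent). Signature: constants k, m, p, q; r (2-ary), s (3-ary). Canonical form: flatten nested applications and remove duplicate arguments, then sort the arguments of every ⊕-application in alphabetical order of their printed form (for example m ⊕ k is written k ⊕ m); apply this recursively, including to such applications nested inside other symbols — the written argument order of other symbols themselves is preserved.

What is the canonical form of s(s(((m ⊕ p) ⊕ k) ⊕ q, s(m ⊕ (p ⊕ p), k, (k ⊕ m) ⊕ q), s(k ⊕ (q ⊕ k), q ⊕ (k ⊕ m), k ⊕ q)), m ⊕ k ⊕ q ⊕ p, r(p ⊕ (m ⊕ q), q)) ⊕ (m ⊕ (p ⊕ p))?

Answer: m ⊕ p ⊕ s(s(k ⊕ m ⊕ p ⊕ q, s(m ⊕ p, k, k ⊕ m ⊕ q), s(k ⊕ q, k ⊕ m ⊕ q, k ⊕ q)), k ⊕ m ⊕ p ⊕ q, r(m ⊕ p ⊕ q, q))

Derivation:
Merge nested applications:  s(s(((m ⊕ p) ⊕ k) ⊕ q, s(m ⊕ (p ⊕ p), k, (k ⊕ m) ⊕ q), s(k ⊕ (q ⊕ k), q ⊕ (k ⊕ m), k ⊕ q)), m ⊕ k ⊕ q ⊕ p, r(p ⊕ (m ⊕ q), q)) ⊕ m ⊕ p ⊕ p
Canonicalize subterm:  s(s(((m ⊕ p) ⊕ k) ⊕ q, s(m ⊕ (p ⊕ p), k, (k ⊕ m) ⊕ q), s(k ⊕ (q ⊕ k), q ⊕ (k ⊕ m), k ⊕ q)), m ⊕ k ⊕ q ⊕ p, r(p ⊕ (m ⊕ q), q))  →  s(s(k ⊕ m ⊕ p ⊕ q, s(m ⊕ p, k, k ⊕ m ⊕ q), s(k ⊕ q, k ⊕ m ⊕ q, k ⊕ q)), k ⊕ m ⊕ p ⊕ q, r(m ⊕ p ⊕ q, q))
Idempotence:  drop duplicate p
Sort arguments:  m ⊕ p ⊕ s(s(k ⊕ m ⊕ p ⊕ q, s(m ⊕ p, k, k ⊕ m ⊕ q), s(k ⊕ q, k ⊕ m ⊕ q, k ⊕ q)), k ⊕ m ⊕ p ⊕ q, r(m ⊕ p ⊕ q, q))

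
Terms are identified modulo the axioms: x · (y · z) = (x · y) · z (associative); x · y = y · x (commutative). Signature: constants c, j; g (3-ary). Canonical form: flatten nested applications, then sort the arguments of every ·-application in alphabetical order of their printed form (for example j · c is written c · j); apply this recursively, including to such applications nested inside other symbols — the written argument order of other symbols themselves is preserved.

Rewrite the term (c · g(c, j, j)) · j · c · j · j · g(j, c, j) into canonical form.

Answer: c · c · g(c, j, j) · g(j, c, j) · j · j · j

Derivation:
Flatten:  c · g(c, j, j) · j · c · j · j · g(j, c, j)
Order the arguments:  c · c · g(c, j, j) · g(j, c, j) · j · j · j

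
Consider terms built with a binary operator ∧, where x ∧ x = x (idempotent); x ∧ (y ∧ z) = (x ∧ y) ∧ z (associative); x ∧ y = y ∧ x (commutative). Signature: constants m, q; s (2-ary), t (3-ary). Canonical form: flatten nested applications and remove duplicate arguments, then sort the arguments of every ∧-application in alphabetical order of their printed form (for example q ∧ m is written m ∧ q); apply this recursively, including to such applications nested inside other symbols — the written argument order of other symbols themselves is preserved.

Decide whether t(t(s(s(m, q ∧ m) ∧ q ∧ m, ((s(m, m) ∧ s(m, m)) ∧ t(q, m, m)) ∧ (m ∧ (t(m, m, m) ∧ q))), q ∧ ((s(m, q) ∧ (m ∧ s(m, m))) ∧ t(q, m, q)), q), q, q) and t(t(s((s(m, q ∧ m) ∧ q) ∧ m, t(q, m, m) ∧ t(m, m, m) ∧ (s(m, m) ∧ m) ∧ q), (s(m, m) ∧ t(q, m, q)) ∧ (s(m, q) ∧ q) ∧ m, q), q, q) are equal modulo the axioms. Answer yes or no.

Left:  t(t(s(s(m, q ∧ m) ∧ q ∧ m, ((s(m, m) ∧ s(m, m)) ∧ t(q, m, m)) ∧ (m ∧ (t(m, m, m) ∧ q))), q ∧ ((s(m, q) ∧ (m ∧ s(m, m))) ∧ t(q, m, q)), q), q, q)
  Focus inside:  ((s(m, m) ∧ s(m, m)) ∧ t(q, m, m)) ∧ (m ∧ (t(m, m, m) ∧ q))
  Flatten:  s(m, m) ∧ s(m, m) ∧ t(q, m, m) ∧ m ∧ t(m, m, m) ∧ q
  Drop duplicates:  drop duplicate s(m, m)
  Sort:  m ∧ q ∧ s(m, m) ∧ t(m, m, m) ∧ t(q, m, m)
  Rebuild:  t(t(s(m ∧ q ∧ s(m, m ∧ q), m ∧ q ∧ s(m, m) ∧ t(m, m, m) ∧ t(q, m, m)), m ∧ q ∧ s(m, m) ∧ s(m, q) ∧ t(q, m, q), q), q, q)
Right:  t(t(s((s(m, q ∧ m) ∧ q) ∧ m, t(q, m, m) ∧ t(m, m, m) ∧ (s(m, m) ∧ m) ∧ q), (s(m, m) ∧ t(q, m, q)) ∧ (s(m, q) ∧ q) ∧ m, q), q, q)
  Focus inside:  (s(m, m) ∧ t(q, m, q)) ∧ (s(m, q) ∧ q) ∧ m
  Un-nest:  s(m, m) ∧ t(q, m, q) ∧ s(m, q) ∧ q ∧ m
  Sort arguments:  m ∧ q ∧ s(m, m) ∧ s(m, q) ∧ t(q, m, q)
  Reassemble:  t(t(s(m ∧ q ∧ s(m, m ∧ q), m ∧ q ∧ s(m, m) ∧ t(m, m, m) ∧ t(q, m, m)), m ∧ q ∧ s(m, m) ∧ s(m, q) ∧ t(q, m, q), q), q, q)

Answer: yes — both canonical forms are t(t(s(m ∧ q ∧ s(m, m ∧ q), m ∧ q ∧ s(m, m) ∧ t(m, m, m) ∧ t(q, m, m)), m ∧ q ∧ s(m, m) ∧ s(m, q) ∧ t(q, m, q), q), q, q)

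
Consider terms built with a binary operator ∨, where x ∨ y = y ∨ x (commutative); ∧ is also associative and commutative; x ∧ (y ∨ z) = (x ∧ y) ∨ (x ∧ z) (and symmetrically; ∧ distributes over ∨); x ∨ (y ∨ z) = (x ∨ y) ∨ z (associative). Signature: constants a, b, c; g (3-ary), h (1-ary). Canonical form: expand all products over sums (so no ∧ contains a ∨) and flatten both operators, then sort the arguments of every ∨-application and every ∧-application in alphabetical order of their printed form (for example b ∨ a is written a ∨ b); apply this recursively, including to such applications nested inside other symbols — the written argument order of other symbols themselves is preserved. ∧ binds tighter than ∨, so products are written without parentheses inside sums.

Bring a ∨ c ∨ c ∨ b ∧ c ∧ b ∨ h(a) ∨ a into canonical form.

Un-nest:  a ∨ c ∨ c ∨ b ∧ b ∧ c ∨ h(a) ∨ a
Order the arguments:  a ∨ a ∨ b ∧ b ∧ c ∨ c ∨ c ∨ h(a)

Answer: a ∨ a ∨ b ∧ b ∧ c ∨ c ∨ c ∨ h(a)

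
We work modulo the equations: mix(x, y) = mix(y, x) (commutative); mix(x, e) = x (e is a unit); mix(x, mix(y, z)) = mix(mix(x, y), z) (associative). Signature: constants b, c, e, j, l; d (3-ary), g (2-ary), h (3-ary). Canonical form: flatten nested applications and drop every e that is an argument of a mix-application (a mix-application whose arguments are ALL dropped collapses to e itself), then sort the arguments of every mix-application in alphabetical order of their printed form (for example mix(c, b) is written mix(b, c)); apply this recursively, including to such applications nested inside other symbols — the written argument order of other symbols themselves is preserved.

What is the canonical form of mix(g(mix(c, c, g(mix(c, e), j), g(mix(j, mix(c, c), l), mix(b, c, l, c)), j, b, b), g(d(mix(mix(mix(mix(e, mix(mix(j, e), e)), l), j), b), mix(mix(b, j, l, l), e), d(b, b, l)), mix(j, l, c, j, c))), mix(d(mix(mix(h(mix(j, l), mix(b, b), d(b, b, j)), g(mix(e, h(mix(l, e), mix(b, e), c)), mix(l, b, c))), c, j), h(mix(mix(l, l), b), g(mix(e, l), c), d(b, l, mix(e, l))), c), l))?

Merge nested applications:  mix(g(mix(c, c, g(mix(c, e), j), g(mix(j, mix(c, c), l), mix(b, c, l, c)), j, b, b), g(d(mix(mix(mix(mix(e, mix(mix(j, e), e)), l), j), b), mix(mix(b, j, l, l), e), d(b, b, l)), mix(j, l, c, j, c))), d(mix(mix(h(mix(j, l), mix(b, b), d(b, b, j)), g(mix(e, h(mix(l, e), mix(b, e), c)), mix(l, b, c))), c, j), h(mix(mix(l, l), b), g(mix(e, l), c), d(b, l, mix(e, l))), c), l)
Inside:  g(mix(c, c, g(mix(c, e), j), g(mix(j, mix(c, c), l), mix(b, c, l, c)), j, b, b), g(d(mix(mix(mix(mix(e, mix(mix(j, e), e)), l), j), b), mix(mix(b, j, l, l), e), d(b, b, l)), mix(j, l, c, j, c)))  →  g(mix(b, b, c, c, g(c, j), g(mix(c, c, j, l), mix(b, c, c, l)), j), g(d(mix(b, j, j, l), mix(b, j, l, l), d(b, b, l)), mix(c, c, j, j, l)))
Inside:  d(mix(mix(h(mix(j, l), mix(b, b), d(b, b, j)), g(mix(e, h(mix(l, e), mix(b, e), c)), mix(l, b, c))), c, j), h(mix(mix(l, l), b), g(mix(e, l), c), d(b, l, mix(e, l))), c)  →  d(mix(c, g(h(l, b, c), mix(b, c, l)), h(mix(j, l), mix(b, b), d(b, b, j)), j), h(mix(b, l, l), g(l, c), d(b, l, l)), c)
Order the arguments:  mix(d(mix(c, g(h(l, b, c), mix(b, c, l)), h(mix(j, l), mix(b, b), d(b, b, j)), j), h(mix(b, l, l), g(l, c), d(b, l, l)), c), g(mix(b, b, c, c, g(c, j), g(mix(c, c, j, l), mix(b, c, c, l)), j), g(d(mix(b, j, j, l), mix(b, j, l, l), d(b, b, l)), mix(c, c, j, j, l))), l)

Answer: mix(d(mix(c, g(h(l, b, c), mix(b, c, l)), h(mix(j, l), mix(b, b), d(b, b, j)), j), h(mix(b, l, l), g(l, c), d(b, l, l)), c), g(mix(b, b, c, c, g(c, j), g(mix(c, c, j, l), mix(b, c, c, l)), j), g(d(mix(b, j, j, l), mix(b, j, l, l), d(b, b, l)), mix(c, c, j, j, l))), l)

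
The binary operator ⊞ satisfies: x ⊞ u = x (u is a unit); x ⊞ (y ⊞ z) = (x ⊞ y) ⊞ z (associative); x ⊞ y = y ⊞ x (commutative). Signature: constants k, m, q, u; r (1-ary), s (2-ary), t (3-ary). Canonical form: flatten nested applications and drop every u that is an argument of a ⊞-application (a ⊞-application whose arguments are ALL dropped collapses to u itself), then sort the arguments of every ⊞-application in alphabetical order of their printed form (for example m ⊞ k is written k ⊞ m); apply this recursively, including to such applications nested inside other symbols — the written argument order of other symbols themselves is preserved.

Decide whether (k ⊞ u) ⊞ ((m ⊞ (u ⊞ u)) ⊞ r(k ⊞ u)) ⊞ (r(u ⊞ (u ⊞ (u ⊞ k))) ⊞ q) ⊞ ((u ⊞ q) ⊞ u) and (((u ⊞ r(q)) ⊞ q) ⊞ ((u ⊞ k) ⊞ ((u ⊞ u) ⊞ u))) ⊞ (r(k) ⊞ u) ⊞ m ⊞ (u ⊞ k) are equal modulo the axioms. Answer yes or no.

Left:  (k ⊞ u) ⊞ ((m ⊞ (u ⊞ u)) ⊞ r(k ⊞ u)) ⊞ (r(u ⊞ (u ⊞ (u ⊞ k))) ⊞ q) ⊞ ((u ⊞ q) ⊞ u)
  Un-nest:  k ⊞ u ⊞ m ⊞ u ⊞ u ⊞ r(k ⊞ u) ⊞ r(u ⊞ (u ⊞ (u ⊞ k))) ⊞ q ⊞ u ⊞ q ⊞ u
  Inside:  r(k ⊞ u)  →  r(k)
  Canonicalize subterm:  r(u ⊞ (u ⊞ (u ⊞ k)))  →  r(k)
  Drop the unit:  drop u (×5)
  Order the arguments:  k ⊞ m ⊞ q ⊞ q ⊞ r(k) ⊞ r(k)
Right:  (((u ⊞ r(q)) ⊞ q) ⊞ ((u ⊞ k) ⊞ ((u ⊞ u) ⊞ u))) ⊞ (r(k) ⊞ u) ⊞ m ⊞ (u ⊞ k)
  Merge nested applications:  u ⊞ r(q) ⊞ q ⊞ u ⊞ k ⊞ u ⊞ u ⊞ u ⊞ r(k) ⊞ u ⊞ m ⊞ u ⊞ k
  Drop the unit:  drop u (×7)
  Order the arguments:  k ⊞ k ⊞ m ⊞ q ⊞ r(k) ⊞ r(q)

Answer: no — k ⊞ m ⊞ q ⊞ q ⊞ r(k) ⊞ r(k) vs k ⊞ k ⊞ m ⊞ q ⊞ r(k) ⊞ r(q)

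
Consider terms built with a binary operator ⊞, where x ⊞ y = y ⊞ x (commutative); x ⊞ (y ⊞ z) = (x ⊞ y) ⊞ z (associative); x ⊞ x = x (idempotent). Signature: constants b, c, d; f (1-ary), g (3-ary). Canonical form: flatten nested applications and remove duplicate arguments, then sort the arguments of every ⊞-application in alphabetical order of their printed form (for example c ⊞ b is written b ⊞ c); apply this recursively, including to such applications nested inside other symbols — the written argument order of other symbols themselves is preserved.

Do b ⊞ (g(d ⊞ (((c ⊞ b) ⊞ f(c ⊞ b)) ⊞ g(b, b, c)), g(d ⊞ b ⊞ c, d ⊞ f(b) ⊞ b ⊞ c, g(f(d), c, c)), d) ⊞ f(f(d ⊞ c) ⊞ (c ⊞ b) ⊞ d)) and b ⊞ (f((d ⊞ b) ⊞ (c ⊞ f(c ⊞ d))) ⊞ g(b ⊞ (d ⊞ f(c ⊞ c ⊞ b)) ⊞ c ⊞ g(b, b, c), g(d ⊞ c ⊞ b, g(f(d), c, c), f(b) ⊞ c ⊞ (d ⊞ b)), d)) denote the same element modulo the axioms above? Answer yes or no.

Left:  b ⊞ (g(d ⊞ (((c ⊞ b) ⊞ f(c ⊞ b)) ⊞ g(b, b, c)), g(d ⊞ b ⊞ c, d ⊞ f(b) ⊞ b ⊞ c, g(f(d), c, c)), d) ⊞ f(f(d ⊞ c) ⊞ (c ⊞ b) ⊞ d))
  Un-nest:  b ⊞ g(d ⊞ (((c ⊞ b) ⊞ f(c ⊞ b)) ⊞ g(b, b, c)), g(d ⊞ b ⊞ c, d ⊞ f(b) ⊞ b ⊞ c, g(f(d), c, c)), d) ⊞ f(f(d ⊞ c) ⊞ (c ⊞ b) ⊞ d)
  Canonicalize subterm:  g(d ⊞ (((c ⊞ b) ⊞ f(c ⊞ b)) ⊞ g(b, b, c)), g(d ⊞ b ⊞ c, d ⊞ f(b) ⊞ b ⊞ c, g(f(d), c, c)), d)  →  g(b ⊞ c ⊞ d ⊞ f(b ⊞ c) ⊞ g(b, b, c), g(b ⊞ c ⊞ d, b ⊞ c ⊞ d ⊞ f(b), g(f(d), c, c)), d)
  Canonicalize subterm:  f(f(d ⊞ c) ⊞ (c ⊞ b) ⊞ d)  →  f(b ⊞ c ⊞ d ⊞ f(c ⊞ d))
  Order the arguments:  b ⊞ f(b ⊞ c ⊞ d ⊞ f(c ⊞ d)) ⊞ g(b ⊞ c ⊞ d ⊞ f(b ⊞ c) ⊞ g(b, b, c), g(b ⊞ c ⊞ d, b ⊞ c ⊞ d ⊞ f(b), g(f(d), c, c)), d)
Right:  b ⊞ (f((d ⊞ b) ⊞ (c ⊞ f(c ⊞ d))) ⊞ g(b ⊞ (d ⊞ f(c ⊞ c ⊞ b)) ⊞ c ⊞ g(b, b, c), g(d ⊞ c ⊞ b, g(f(d), c, c), f(b) ⊞ c ⊞ (d ⊞ b)), d))
  Flatten:  b ⊞ f((d ⊞ b) ⊞ (c ⊞ f(c ⊞ d))) ⊞ g(b ⊞ (d ⊞ f(c ⊞ c ⊞ b)) ⊞ c ⊞ g(b, b, c), g(d ⊞ c ⊞ b, g(f(d), c, c), f(b) ⊞ c ⊞ (d ⊞ b)), d)
  Simplify inside:  f((d ⊞ b) ⊞ (c ⊞ f(c ⊞ d)))  →  f(b ⊞ c ⊞ d ⊞ f(c ⊞ d))
  Canonicalize subterm:  g(b ⊞ (d ⊞ f(c ⊞ c ⊞ b)) ⊞ c ⊞ g(b, b, c), g(d ⊞ c ⊞ b, g(f(d), c, c), f(b) ⊞ c ⊞ (d ⊞ b)), d)  →  g(b ⊞ c ⊞ d ⊞ f(b ⊞ c) ⊞ g(b, b, c), g(b ⊞ c ⊞ d, g(f(d), c, c), b ⊞ c ⊞ d ⊞ f(b)), d)
  Order the arguments:  b ⊞ f(b ⊞ c ⊞ d ⊞ f(c ⊞ d)) ⊞ g(b ⊞ c ⊞ d ⊞ f(b ⊞ c) ⊞ g(b, b, c), g(b ⊞ c ⊞ d, g(f(d), c, c), b ⊞ c ⊞ d ⊞ f(b)), d)

Answer: no — b ⊞ f(b ⊞ c ⊞ d ⊞ f(c ⊞ d)) ⊞ g(b ⊞ c ⊞ d ⊞ f(b ⊞ c) ⊞ g(b, b, c), g(b ⊞ c ⊞ d, b ⊞ c ⊞ d ⊞ f(b), g(f(d), c, c)), d) vs b ⊞ f(b ⊞ c ⊞ d ⊞ f(c ⊞ d)) ⊞ g(b ⊞ c ⊞ d ⊞ f(b ⊞ c) ⊞ g(b, b, c), g(b ⊞ c ⊞ d, g(f(d), c, c), b ⊞ c ⊞ d ⊞ f(b)), d)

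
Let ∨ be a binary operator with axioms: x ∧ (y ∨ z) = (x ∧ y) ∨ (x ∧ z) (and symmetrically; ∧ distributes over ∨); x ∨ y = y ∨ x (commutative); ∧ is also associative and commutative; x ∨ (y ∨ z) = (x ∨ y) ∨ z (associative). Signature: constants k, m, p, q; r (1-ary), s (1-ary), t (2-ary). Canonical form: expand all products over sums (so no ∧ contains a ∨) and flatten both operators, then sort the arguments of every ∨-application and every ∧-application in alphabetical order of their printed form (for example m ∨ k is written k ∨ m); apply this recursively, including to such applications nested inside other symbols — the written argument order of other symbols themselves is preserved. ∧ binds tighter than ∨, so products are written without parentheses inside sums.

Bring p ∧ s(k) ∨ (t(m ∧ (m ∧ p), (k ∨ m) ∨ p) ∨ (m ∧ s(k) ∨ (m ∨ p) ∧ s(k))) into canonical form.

Answer: m ∧ s(k) ∨ m ∧ s(k) ∨ p ∧ s(k) ∨ p ∧ s(k) ∨ t(m ∧ m ∧ p, k ∨ m ∨ p)

Derivation:
Expand products over sums:  p ∧ s(k) ∨ t(m ∧ m ∧ p, k ∨ m ∨ p) ∨ m ∧ s(k) ∨ m ∧ s(k) ∨ p ∧ s(k)
Sort arguments:  m ∧ s(k) ∨ m ∧ s(k) ∨ p ∧ s(k) ∨ p ∧ s(k) ∨ t(m ∧ m ∧ p, k ∨ m ∨ p)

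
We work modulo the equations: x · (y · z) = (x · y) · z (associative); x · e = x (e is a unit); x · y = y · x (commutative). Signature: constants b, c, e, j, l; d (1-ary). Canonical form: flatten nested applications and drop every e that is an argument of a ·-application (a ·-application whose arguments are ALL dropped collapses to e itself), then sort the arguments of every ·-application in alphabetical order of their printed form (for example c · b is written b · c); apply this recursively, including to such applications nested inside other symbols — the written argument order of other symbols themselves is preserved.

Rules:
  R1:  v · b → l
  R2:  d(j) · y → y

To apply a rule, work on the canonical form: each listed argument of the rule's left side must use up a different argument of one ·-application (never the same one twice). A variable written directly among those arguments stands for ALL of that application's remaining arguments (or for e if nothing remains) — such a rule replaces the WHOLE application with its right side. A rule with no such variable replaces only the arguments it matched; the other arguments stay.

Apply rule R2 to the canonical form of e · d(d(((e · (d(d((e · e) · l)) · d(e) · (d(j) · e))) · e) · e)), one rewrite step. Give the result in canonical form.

Canonical form:  d(d(d(d(l)) · d(e) · d(j)))
Match R2:  consume d(j);  y := d(d(l)) · d(e)
The extension variable absorbs all remaining arguments, so the whole application is rewritten.
Giving:  d(d(d(d(l)) · d(e)))

Answer: d(d(d(d(l)) · d(e)))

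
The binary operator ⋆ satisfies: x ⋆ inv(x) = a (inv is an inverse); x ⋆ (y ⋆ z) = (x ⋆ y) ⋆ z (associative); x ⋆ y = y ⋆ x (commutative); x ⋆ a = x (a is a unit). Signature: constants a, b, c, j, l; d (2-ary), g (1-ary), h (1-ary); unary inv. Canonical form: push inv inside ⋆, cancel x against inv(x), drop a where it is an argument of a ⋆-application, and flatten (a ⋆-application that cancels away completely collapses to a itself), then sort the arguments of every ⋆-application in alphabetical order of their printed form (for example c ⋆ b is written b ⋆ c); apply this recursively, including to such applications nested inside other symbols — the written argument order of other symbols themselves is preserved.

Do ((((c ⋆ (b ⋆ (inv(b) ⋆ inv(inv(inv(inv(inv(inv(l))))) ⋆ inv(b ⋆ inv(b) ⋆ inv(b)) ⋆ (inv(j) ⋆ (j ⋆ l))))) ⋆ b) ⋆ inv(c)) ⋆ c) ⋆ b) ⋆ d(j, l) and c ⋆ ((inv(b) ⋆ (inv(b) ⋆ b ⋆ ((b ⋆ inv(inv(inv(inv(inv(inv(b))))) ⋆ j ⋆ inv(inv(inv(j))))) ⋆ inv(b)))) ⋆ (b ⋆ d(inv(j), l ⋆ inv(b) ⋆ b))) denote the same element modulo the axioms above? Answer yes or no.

Answer: no — b ⋆ c ⋆ d(j, l) vs b ⋆ c ⋆ d(inv(j), l)

Derivation:
Left:  ((((c ⋆ (b ⋆ (inv(b) ⋆ inv(inv(inv(inv(inv(inv(l))))) ⋆ inv(b ⋆ inv(b) ⋆ inv(b)) ⋆ (inv(j) ⋆ (j ⋆ l))))) ⋆ b) ⋆ inv(c)) ⋆ c) ⋆ b) ⋆ d(j, l)
  Push inv inside:  distribute inv over ⋆ and collapse double inv
  Cancel inverse pairs:  l cancels; j cancels
  Collect terms:  c ⋆ b ⋆ d(j, l)
  Sort arguments:  b ⋆ c ⋆ d(j, l)
Right:  c ⋆ ((inv(b) ⋆ (inv(b) ⋆ b ⋆ ((b ⋆ inv(inv(inv(inv(inv(inv(b))))) ⋆ j ⋆ inv(inv(inv(j))))) ⋆ inv(b)))) ⋆ (b ⋆ d(inv(j), l ⋆ inv(b) ⋆ b)))
  Push inv inside:  distribute inv over ⋆ and collapse double inv
  Inverses cancel:  j cancels
  Collect terms:  c ⋆ b ⋆ d(inv(j), l)
  Order the arguments:  b ⋆ c ⋆ d(inv(j), l)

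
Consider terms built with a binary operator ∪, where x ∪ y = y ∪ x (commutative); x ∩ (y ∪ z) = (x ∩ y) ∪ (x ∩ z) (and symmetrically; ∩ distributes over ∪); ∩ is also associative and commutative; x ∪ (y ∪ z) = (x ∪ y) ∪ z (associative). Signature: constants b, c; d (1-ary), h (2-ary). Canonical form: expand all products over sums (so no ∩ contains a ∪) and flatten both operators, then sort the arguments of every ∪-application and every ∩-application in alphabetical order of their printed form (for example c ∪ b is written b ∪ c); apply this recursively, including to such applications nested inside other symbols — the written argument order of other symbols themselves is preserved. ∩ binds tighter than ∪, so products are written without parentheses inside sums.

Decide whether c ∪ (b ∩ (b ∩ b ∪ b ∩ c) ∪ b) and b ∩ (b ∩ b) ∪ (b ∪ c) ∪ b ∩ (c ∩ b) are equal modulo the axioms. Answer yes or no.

Answer: yes — both canonical forms are b ∪ b ∩ b ∩ b ∪ b ∩ b ∩ c ∪ c

Derivation:
Left:  c ∪ (b ∩ (b ∩ b ∪ b ∩ c) ∪ b)
  Distribute:  c ∪ b ∩ b ∩ b ∪ b ∩ b ∩ c ∪ b
  Sort arguments:  b ∪ b ∩ b ∩ b ∪ b ∩ b ∩ c ∪ c
Right:  b ∩ (b ∩ b) ∪ (b ∪ c) ∪ b ∩ (c ∩ b)
  Flatten:  b ∩ b ∩ b ∪ b ∪ c ∪ b ∩ b ∩ c
  Sort:  b ∪ b ∩ b ∩ b ∪ b ∩ b ∩ c ∪ c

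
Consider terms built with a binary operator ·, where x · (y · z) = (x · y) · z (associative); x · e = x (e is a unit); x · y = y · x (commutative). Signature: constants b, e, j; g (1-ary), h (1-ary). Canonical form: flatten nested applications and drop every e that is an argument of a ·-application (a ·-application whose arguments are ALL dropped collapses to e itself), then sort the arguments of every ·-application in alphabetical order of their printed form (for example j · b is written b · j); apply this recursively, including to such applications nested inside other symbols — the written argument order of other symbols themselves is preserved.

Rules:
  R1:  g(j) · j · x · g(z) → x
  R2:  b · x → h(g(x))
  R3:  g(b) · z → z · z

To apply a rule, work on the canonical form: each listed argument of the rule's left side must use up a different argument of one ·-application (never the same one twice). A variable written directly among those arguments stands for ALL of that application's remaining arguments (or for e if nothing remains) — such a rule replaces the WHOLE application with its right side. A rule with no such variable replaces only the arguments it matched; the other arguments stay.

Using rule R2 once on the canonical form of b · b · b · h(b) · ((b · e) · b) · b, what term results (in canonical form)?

Canonical form:  b · b · b · b · b · b · h(b)
R2 matches:  uses b;  x := b · b · b · b · b · h(b)
The variable takes the whole remainder — replace the entire application.
Result:  h(g(b · b · b · b · b · h(b)))

Answer: h(g(b · b · b · b · b · h(b)))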